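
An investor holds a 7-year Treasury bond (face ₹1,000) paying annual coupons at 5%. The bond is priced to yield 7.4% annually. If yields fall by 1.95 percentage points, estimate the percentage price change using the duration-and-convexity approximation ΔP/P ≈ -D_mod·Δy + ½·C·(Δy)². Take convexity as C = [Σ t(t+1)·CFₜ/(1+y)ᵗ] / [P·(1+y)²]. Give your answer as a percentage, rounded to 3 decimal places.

+11.643%

With y = 0.074:
  t   CF        PV=CF/(1+0.074)^t    t·PV        t(t+1)·PV
  1        50.00        46.5549        46.5549          93.1099
  2        50.00        43.3472        86.6945         260.0834
  3        50.00        40.3606       121.0817         484.3267
  4        50.00        37.5797       150.3187         751.5933
  5        50.00        34.9904       174.9519       1,049.7113
  6        50.00        32.5795       195.4770       1,368.3387
  7     1,050.00       637.0292     4,459.2043      35,673.6343
  Σ                    872.4414     5,234.2829      39,680.7975
P = 872.4414; D_Mac = 5.99958 yrs; D_mod = 5.58620 yrs; C = 39.43080.
Duration effect: -5.58620 × (-0.0195) = +0.108931
Convexity effect: 0.5 × 39.43080 × (-0.0195)² = +0.0074968
ΔP/P ≈ +0.108931 + 0.0074968 = +0.116428 = +11.6428%.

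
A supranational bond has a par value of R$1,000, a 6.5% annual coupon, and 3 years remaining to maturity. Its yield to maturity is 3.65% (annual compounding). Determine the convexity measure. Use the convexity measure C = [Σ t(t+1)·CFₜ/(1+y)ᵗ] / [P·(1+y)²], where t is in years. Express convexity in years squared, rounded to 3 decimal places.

10.316

With y = 0.0365:
  t   CF        PV=CF/(1+0.0365)^t    t·PV        t(t+1)·PV
  1        65.00        62.7110        62.7110         125.4221
  2        65.00        60.5027       121.0054         363.0162
  3     1,065.00       956.4047     2,869.2140      11,476.8561
  Σ                  1,079.6184     3,052.9305      11,965.2943
P = 1,079.6184.
Convexity = Σ t(t+1)·PV / [P·(1+y)²] = 11,965.2943 / (1,079.6184 × 1.074332) = 10.31607.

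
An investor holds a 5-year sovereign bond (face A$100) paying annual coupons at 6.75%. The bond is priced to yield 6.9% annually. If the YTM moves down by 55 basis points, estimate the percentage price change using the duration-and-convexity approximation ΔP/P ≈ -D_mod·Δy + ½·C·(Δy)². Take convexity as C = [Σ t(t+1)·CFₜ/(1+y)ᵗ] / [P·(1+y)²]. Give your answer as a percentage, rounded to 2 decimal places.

+2.30%

With y = 0.069:
  t   CF        PV=CF/(1+0.069)^t    t·PV        t(t+1)·PV
  1         6.75         6.3143         6.3143          12.6286
  2         6.75         5.9067        11.8135          35.4405
  3         6.75         5.5255        16.5765          66.3059
  4         6.75         5.1688        20.6754         103.3768
  5       106.75        76.4679       382.3397       2,294.0380
  Σ                     99.3833       437.7193       2,511.7898
P = 99.3833; D_Mac = 4.40435 yrs; D_mod = 4.12007 yrs; C = 22.11640.
Duration effect: -4.12007 × (-0.0055) = +0.022660
Convexity effect: 0.5 × 22.11640 × (-0.0055)² = +0.0003345
ΔP/P ≈ +0.022660 + 0.0003345 = +0.022995 = +2.2995%.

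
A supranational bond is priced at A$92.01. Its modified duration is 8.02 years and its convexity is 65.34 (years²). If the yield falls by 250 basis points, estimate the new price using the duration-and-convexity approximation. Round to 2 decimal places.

Duration effect: -D_mod·Δy = -8.02 × (-0.025) = +0.200500
Convexity effect: ½·C·(Δy)² = 0.5 × 65.34 × (-0.025)² = +0.02041875
ΔP/P ≈ +0.200500 + 0.02041875 = +0.22091875
New price ≈ 92.01 × (1 + 0.22091875) = 112.3367341875.

A$112.34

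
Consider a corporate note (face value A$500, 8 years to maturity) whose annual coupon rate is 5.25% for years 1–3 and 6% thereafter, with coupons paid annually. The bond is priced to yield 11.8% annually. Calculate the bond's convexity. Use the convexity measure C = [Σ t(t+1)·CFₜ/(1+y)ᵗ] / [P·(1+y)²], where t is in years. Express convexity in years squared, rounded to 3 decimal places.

42.436

With y = 0.118:
  t   CF        PV=CF/(1+0.118)^t    t·PV        t(t+1)·PV
  1        26.25        23.4794        23.4794          46.9589
  2        26.25        21.0013        42.0026         126.0077
  3        26.25        18.7847        56.3541         225.4162
  4        30.00        19.2023        76.8093         384.0467
  5        30.00        17.1756        85.8781         515.2684
  6        30.00        15.3628        92.1768         645.2377
  7        30.00        13.7413        96.1893         769.5142
  8       530.00       217.1408     1,737.1264      15,634.1379
  Σ                    345.8883     2,210.0160      18,346.5876
P = 345.8883.
Convexity = Σ t(t+1)·PV / [P·(1+y)²] = 18,346.5876 / (345.8883 × 1.249924) = 42.43614.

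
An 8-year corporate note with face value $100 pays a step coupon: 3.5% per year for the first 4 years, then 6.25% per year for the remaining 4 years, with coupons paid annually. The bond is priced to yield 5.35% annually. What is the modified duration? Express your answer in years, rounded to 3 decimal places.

6.641 years

Periodic yield y = 0.0535. First find Macaulay duration:
  t   CF        PV=CF/(1+0.0535)^t    t·PV
  1         3.50         3.3223         3.3223
  2         3.50         3.1535         6.3071
  3         3.50         2.9934         8.9802
  4         3.50         2.8414        11.3655
  5         6.25         4.8162        24.0812
  6         6.25         4.5716        27.4299
  7         6.25         4.3395        30.3764
  8       106.25        70.0249       560.1994
  Σ                     96.0629       672.0619
P = 96.0629; Macaulay duration = 672.0619 / 96.0629 = 6.99606 years.
Modified duration = D_Mac / (1 + y) = 6.99606 / 1.0535 = 6.64078 years.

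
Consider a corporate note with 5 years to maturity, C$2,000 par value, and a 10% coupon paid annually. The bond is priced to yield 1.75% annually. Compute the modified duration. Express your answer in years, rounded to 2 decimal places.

4.23 years

Periodic yield y = 0.0175. First find Macaulay duration:
  t   CF        PV=CF/(1+0.0175)^t    t·PV
  1       200.00       196.5602       196.5602
  2       200.00       193.1796       386.3591
  3       200.00       189.8571       569.5712
  4       200.00       186.5917       746.3668
  5     2,200.00     2,017.2076    10,086.0379
  Σ                  2,783.3961    11,984.8952
P = 2,783.3961; Macaulay duration = 11,984.8952 / 2,783.3961 = 4.30585 years.
Modified duration = D_Mac / (1 + y) = 4.30585 / 1.0175 = 4.23180 years.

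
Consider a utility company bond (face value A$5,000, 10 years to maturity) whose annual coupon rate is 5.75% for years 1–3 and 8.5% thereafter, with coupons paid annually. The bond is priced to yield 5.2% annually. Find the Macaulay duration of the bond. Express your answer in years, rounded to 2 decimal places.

7.80 years

Periodic yield y = 0.052. Discount each cash flow and weight by its year:
  t   CF        PV=CF/(1+0.052)^t    t·PV
  1       287.50       273.2890       273.2890
  2       287.50       259.7804       519.5608
  3       287.50       246.9395       740.8186
  4       425.00       346.9972     1,387.9888
  5       425.00       329.8452     1,649.2262
  6       425.00       313.5411     1,881.2467
  7       425.00       298.0429     2,086.3002
  8       425.00       283.3107     2,266.4858
  9       425.00       269.3068     2,423.7609
  10    5,425.00     3,267.7013    32,677.0125
  Σ                  5,888.7541    45,905.6894
Price P = Σ PV = 5,888.7541.
Macaulay duration = Σ(t·PV) / P = 45,905.6894 / 5,888.7541 = 7.79548 years.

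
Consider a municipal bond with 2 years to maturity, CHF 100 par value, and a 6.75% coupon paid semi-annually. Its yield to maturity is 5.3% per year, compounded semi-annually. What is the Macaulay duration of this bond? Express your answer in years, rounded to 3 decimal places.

1.906 years

Periodic yield y = 0.0265. Discount each cash flow and weight by its period:
  t   CF        PV=CF/(1+0.0265)^t    t·PV
  1        3.375         3.2879         3.2879
  2        3.375         3.2030         6.4060
  3        3.375         3.1203         9.3609
  4      103.375        93.1064       372.4257
  Σ                    102.7176       391.4805
Price P = Σ PV = 102.7176.
Macaulay duration = Σ(t·PV) / P = 391.4805 / 102.7176 = 3.81123 half-year periods.
In years: 3.81123 / 2 = 1.90562 years.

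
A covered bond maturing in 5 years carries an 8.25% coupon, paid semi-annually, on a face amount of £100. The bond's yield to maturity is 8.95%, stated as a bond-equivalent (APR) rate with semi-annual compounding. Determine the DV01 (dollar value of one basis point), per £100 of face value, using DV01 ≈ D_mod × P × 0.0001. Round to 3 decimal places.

Periodic yield y = 0.04475.
  t   CF        PV=CF/(1+0.04475)^t    t·PV
  1        4.125         3.9483         3.9483
  2        4.125         3.7792         7.5584
  3        4.125         3.6173        10.8520
  4        4.125         3.4624        13.8495
  5        4.125         3.3141        16.5704
  6        4.125         3.1721        19.0327
  7        4.125         3.0362        21.2537
  8        4.125         2.9062        23.2496
  9        4.125         2.7817        25.0354
  10     104.125        67.2096       672.0959
  Σ                     97.2271       813.4458
P = 97.2271; D_Mac = 8.36645 half-year periods = 4.18322 yrs; D_mod = 4.00404 yrs.
DV01 ≈ 4.00404 × 97.2271 × 0.0001 = 0.038930.

£0.039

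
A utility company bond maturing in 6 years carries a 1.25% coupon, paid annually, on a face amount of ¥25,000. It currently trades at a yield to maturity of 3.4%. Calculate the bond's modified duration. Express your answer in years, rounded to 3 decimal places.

5.613 years

Periodic yield y = 0.034. First find Macaulay duration:
  t   CF        PV=CF/(1+0.034)^t    t·PV
  1       312.50       302.2244       302.2244
  2       312.50       292.2866       584.5733
  3       312.50       282.6757       848.0270
  4       312.50       273.3807     1,093.5228
  5       312.50       264.3914     1,321.9570
  6    25,312.50    20,711.5122   124,269.0729
  Σ                 22,126.4709   128,419.3774
P = 22,126.4709; Macaulay duration = 128,419.3774 / 22,126.4709 = 5.80388 years.
Modified duration = D_Mac / (1 + y) = 5.80388 / 1.034 = 5.61304 years.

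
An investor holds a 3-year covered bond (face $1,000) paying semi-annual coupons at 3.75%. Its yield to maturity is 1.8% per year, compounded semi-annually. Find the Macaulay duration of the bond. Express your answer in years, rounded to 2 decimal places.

2.87 years

Periodic yield y = 0.009. Discount each cash flow and weight by its period:
  t   CF        PV=CF/(1+0.009)^t    t·PV
  1        18.75        18.5828        18.5828
  2        18.75        18.4170        36.8340
  3        18.75        18.2527        54.7582
  4        18.75        18.0899        72.3597
  5        18.75        17.9286        89.6428
  6     1,018.75       965.4296     5,792.5778
  Σ                  1,056.7006     6,064.7552
Price P = Σ PV = 1,056.7006.
Macaulay duration = Σ(t·PV) / P = 6,064.7552 / 1,056.7006 = 5.73933 half-year periods.
In years: 5.73933 / 2 = 2.86967 years.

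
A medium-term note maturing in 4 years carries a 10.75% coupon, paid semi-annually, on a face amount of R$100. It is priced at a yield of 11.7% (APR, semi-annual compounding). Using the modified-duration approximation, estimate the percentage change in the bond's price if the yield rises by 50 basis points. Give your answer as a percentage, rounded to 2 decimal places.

-1.58%

Periodic yield y = 0.0585. Modified duration first:
  t   CF        PV=CF/(1+0.0585)^t    t·PV
  1        5.375         5.0779         5.0779
  2        5.375         4.7973         9.5946
  3        5.375         4.5322        13.5965
  4        5.375         4.2817        17.1268
  5        5.375         4.0451        20.2253
  6        5.375         3.8215        22.9290
  7        5.375         3.6103        25.2720
  8      105.375        66.8668       534.9346
  Σ                     97.0328       648.7567
P = 97.0328; D_Mac = 6.68596 half-year periods = 3.34298 yrs; D_mod = 3.34298/(1+0.0585) = 3.15822 yrs.
ΔP/P ≈ -D_mod · Δy = -3.15822 × (+0.005) = -0.015791 = -1.5791%.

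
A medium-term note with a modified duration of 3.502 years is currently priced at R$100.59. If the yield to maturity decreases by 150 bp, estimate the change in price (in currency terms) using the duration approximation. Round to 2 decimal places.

+R$5.28

Duration approximation: ΔP/P ≈ -D_mod · Δy = -3.502 × (-0.015) = +0.052530.
ΔP ≈ 100.59 × (+0.052530) = +5.2839927.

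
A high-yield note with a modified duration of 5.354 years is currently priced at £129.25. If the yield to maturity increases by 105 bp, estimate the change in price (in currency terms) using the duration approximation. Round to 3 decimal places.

Duration approximation: ΔP/P ≈ -D_mod · Δy = -5.354 × (+0.0105) = -0.056217.
ΔP ≈ 129.25 × (-0.056217) = -7.26604725.

-£7.266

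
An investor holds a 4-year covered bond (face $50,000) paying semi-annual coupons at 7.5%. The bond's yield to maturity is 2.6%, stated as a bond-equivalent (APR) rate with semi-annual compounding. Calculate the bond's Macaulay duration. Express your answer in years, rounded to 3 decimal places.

3.574 years

Periodic yield y = 0.013. Discount each cash flow and weight by its period:
  t   CF        PV=CF/(1+0.013)^t    t·PV
  1     1,875.00     1,850.9378     1,850.9378
  2     1,875.00     1,827.1844     3,654.3688
  3     1,875.00     1,803.7358     5,411.2075
  4     1,875.00     1,780.5882     7,122.3528
  5     1,875.00     1,757.7376     8,788.6880
  6     1,875.00     1,735.1803    10,411.0816
  7     1,875.00     1,712.9124    11,990.3868
  8    51,875.00    46,782.4053   374,259.2421
  Σ                 59,250.6818   423,488.2656
Price P = Σ PV = 59,250.6818.
Macaulay duration = Σ(t·PV) / P = 423,488.2656 / 59,250.6818 = 7.14740 half-year periods.
In years: 7.14740 / 2 = 3.57370 years.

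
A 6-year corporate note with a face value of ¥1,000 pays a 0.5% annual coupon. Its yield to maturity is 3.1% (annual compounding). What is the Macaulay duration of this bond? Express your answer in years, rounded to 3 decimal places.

5.919 years

Periodic yield y = 0.031. Discount each cash flow and weight by its year:
  t   CF        PV=CF/(1+0.031)^t    t·PV
  1         5.00         4.8497         4.8497
  2         5.00         4.7038         9.4077
  3         5.00         4.5624        13.6872
  4         5.00         4.4252        17.7009
  5         5.00         4.2922        21.4608
  6     1,005.00       836.7854     5,020.7121
  Σ                    859.6187     5,087.8184
Price P = Σ PV = 859.6187.
Macaulay duration = Σ(t·PV) / P = 5,087.8184 / 859.6187 = 5.91869 years.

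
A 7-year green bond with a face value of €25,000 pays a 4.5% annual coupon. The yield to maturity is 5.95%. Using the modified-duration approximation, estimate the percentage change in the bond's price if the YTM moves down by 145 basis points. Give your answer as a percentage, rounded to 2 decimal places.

Periodic yield y = 0.0595. Modified duration first:
  t   CF        PV=CF/(1+0.0595)^t    t·PV
  1     1,125.00     1,061.8216     1,061.8216
  2     1,125.00     1,002.1912     2,004.3825
  3     1,125.00       945.9096     2,837.7288
  4     1,125.00       892.7887     3,571.1547
  5     1,125.00       842.6510     4,213.2548
  6     1,125.00       795.3289     4,771.9733
  7    26,125.00    17,432.0945   122,024.6616
  Σ                 22,972.7855   140,484.9773
P = 22,972.7855; D_Mac = 6.11528 yrs; D_mod = 6.11528/(1+0.0595) = 5.77185 yrs.
ΔP/P ≈ -D_mod · Δy = -5.77185 × (-0.0145) = +0.083692 = +8.3692%.

+8.37%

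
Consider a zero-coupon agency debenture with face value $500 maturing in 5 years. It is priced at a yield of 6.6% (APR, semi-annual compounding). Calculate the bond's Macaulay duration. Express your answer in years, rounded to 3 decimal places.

5.000 years

A zero-coupon bond has a single cash flow at maturity, so its Macaulay duration equals its maturity: 5 years.
(Equivalently: 10 semi-annual periods ÷ 2 = 5 years.)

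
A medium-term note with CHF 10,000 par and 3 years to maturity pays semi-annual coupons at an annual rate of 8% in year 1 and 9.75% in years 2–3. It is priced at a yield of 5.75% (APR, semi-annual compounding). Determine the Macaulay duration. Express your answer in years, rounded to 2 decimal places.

2.72 years

Periodic yield y = 0.02875. Discount each cash flow and weight by its period:
  t   CF        PV=CF/(1+0.02875)^t    t·PV
  1       400.00       388.8214       388.8214
  2       400.00       377.9552       755.9103
  3       487.50       447.7598     1,343.2793
  4       487.50       435.2464     1,740.9858
  5       487.50       423.0828     2,115.4140
  6    10,487.50     8,847.3434    53,084.0604
  Σ                 10,920.2090    59,428.4713
Price P = Σ PV = 10,920.2090.
Macaulay duration = Σ(t·PV) / P = 59,428.4713 / 10,920.2090 = 5.44206 half-year periods.
In years: 5.44206 / 2 = 2.72103 years.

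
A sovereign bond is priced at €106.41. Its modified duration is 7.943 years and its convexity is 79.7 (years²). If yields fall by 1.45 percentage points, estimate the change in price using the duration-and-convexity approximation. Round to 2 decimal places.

+€13.15

Duration effect: -D_mod·Δy = -7.943 × (-0.0145) = +0.1151735
Convexity effect: ½·C·(Δy)² = 0.5 × 79.7 × (-0.0145)² = +0.0083784625
ΔP/P ≈ +0.1151735 + 0.0083784625 = +0.1235519625
ΔP ≈ 106.41 × (+0.1235519625) = +13.147164329625.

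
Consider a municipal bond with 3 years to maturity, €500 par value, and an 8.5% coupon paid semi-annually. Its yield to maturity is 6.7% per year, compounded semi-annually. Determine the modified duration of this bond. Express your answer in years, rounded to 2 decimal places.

2.63 years

Periodic yield y = 0.0335. First find Macaulay duration:
  t   CF        PV=CF/(1+0.0335)^t    t·PV
  1        21.25        20.5612        20.5612
  2        21.25        19.8947        39.7895
  3        21.25        19.2499        57.7496
  4        21.25        18.6259        74.5036
  5        21.25        18.0221        90.1107
  6       521.25       427.7433     2,566.4596
  Σ                    524.0971     2,849.1741
P = 524.0971; Macaulay duration = 2,849.1741 / 524.0971 = 5.43635 half-year periods = 2.71817 years.
Modified duration = D_Mac / (1 + y) = 2.71817 / 1.0335 = 2.63007 years.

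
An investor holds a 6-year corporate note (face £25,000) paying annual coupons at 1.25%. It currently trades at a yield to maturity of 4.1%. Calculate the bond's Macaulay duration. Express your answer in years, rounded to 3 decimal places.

5.799 years

Periodic yield y = 0.041. Discount each cash flow and weight by its year:
  t   CF        PV=CF/(1+0.041)^t    t·PV
  1       312.50       300.1921       300.1921
  2       312.50       288.3690       576.7380
  3       312.50       277.0115       831.0346
  4       312.50       266.1014     1,064.4055
  5       312.50       255.6209     1,278.1045
  6    25,312.50    19,889.8113   119,338.8680
  Σ                 21,277.1062   123,389.3427
Price P = Σ PV = 21,277.1062.
Macaulay duration = Σ(t·PV) / P = 123,389.3427 / 21,277.1062 = 5.79916 years.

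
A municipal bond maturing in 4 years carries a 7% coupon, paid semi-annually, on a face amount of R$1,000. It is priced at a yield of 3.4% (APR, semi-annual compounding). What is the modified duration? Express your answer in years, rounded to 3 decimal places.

3.529 years

Periodic yield y = 0.017. First find Macaulay duration:
  t   CF        PV=CF/(1+0.017)^t    t·PV
  1        35.00        34.4149        34.4149
  2        35.00        33.8397        67.6793
  3        35.00        33.2740        99.8220
  4        35.00        32.7178       130.8712
  5        35.00        32.1709       160.8545
  6        35.00        31.6331       189.7989
  7        35.00        31.1044       217.7306
  8     1,035.00       904.4253     7,235.4028
  Σ                  1,133.5802     8,136.5743
P = 1,133.5802; Macaulay duration = 8,136.5743 / 1,133.5802 = 7.17777 half-year periods = 3.58888 years.
Modified duration = D_Mac / (1 + y) = 3.58888 / 1.017 = 3.52889 years.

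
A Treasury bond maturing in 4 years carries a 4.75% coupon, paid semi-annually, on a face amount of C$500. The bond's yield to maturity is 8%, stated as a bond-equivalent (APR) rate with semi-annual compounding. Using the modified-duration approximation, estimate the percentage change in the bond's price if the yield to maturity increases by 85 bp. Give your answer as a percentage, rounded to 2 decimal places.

-3.00%

Periodic yield y = 0.04. Modified duration first:
  t   CF        PV=CF/(1+0.04)^t    t·PV
  1       11.875        11.4183        11.4183
  2       11.875        10.9791        21.9582
  3       11.875        10.5568        31.6705
  4       11.875        10.1508        40.6032
  5       11.875         9.7604        48.8019
  6       11.875         9.3850        56.3099
  7       11.875         9.0240        63.1682
  8      511.875       374.0220     2,992.1764
  Σ                    445.2964     3,266.1066
P = 445.2964; D_Mac = 7.33468 half-year periods = 3.66734 yrs; D_mod = 3.66734/(1+0.04) = 3.52629 yrs.
ΔP/P ≈ -D_mod · Δy = -3.52629 × (+0.0085) = -0.029973 = -2.9973%.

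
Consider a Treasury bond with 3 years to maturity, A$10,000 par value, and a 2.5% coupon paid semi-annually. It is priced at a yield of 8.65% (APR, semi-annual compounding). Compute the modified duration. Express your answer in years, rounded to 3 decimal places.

2.779 years

Periodic yield y = 0.04325. First find Macaulay duration:
  t   CF        PV=CF/(1+0.04325)^t    t·PV
  1       125.00       119.8179       119.8179
  2       125.00       114.8506       229.7012
  3       125.00       110.0892       330.2677
  4       125.00       105.5253       422.1010
  5       125.00       101.1505       505.7525
  6    10,125.00     7,853.5257    47,121.1545
  Σ                  8,404.9592    48,728.7948
P = 8,404.9592; Macaulay duration = 48,728.7948 / 8,404.9592 = 5.79762 half-year periods = 2.89881 years.
Modified duration = D_Mac / (1 + y) = 2.89881 / 1.04325 = 2.77864 years.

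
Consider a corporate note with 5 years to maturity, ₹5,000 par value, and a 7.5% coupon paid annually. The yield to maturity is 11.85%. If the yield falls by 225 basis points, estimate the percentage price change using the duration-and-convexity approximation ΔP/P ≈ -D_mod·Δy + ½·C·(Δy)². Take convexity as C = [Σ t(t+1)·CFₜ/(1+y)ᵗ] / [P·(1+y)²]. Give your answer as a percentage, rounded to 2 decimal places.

+9.11%

With y = 0.1185:
  t   CF        PV=CF/(1+0.1185)^t    t·PV        t(t+1)·PV
  1       375.00       335.2705       335.2705         670.5409
  2       375.00       299.7501       599.5001       1,798.5004
  3       375.00       267.9929       803.9787       3,215.9149
  4       375.00       239.6003       958.4011       4,792.0055
  5     5,375.00     3,070.4252    15,352.1262      92,112.7570
  Σ                  4,213.0389    18,049.2766     102,589.7187
P = 4,213.0389; D_Mac = 4.28415 yrs; D_mod = 3.83026 yrs; C = 19.46419.
Duration effect: -3.83026 × (-0.0225) = +0.086181
Convexity effect: 0.5 × 19.46419 × (-0.0225)² = +0.0049269
ΔP/P ≈ +0.086181 + 0.0049269 = +0.091108 = +9.1108%.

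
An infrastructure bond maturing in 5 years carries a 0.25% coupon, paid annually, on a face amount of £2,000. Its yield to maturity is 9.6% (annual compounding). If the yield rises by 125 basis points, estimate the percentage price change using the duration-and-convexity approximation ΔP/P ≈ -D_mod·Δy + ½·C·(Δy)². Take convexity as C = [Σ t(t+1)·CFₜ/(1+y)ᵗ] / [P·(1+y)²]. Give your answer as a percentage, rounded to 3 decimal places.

-5.472%

With y = 0.096:
  t   CF        PV=CF/(1+0.096)^t    t·PV        t(t+1)·PV
  1         5.00         4.5620         4.5620           9.1241
  2         5.00         4.1624         8.3249          24.9747
  3         5.00         3.7979        11.3936          45.5743
  4         5.00         3.4652        13.8608          69.3039
  5     2,005.00     1,267.8317     6,339.1585      38,034.9510
  Σ                  1,283.8192     6,377.2998      38,183.9279
P = 1,283.8192; D_Mac = 4.96744 yrs; D_mod = 4.53234 yrs; C = 24.76028.
Duration effect: -4.53234 × (+0.0125) = -0.056654
Convexity effect: 0.5 × 24.76028 × (0.0125)² = +0.0019344
ΔP/P ≈ -0.056654 + 0.0019344 = -0.054720 = -5.4720%.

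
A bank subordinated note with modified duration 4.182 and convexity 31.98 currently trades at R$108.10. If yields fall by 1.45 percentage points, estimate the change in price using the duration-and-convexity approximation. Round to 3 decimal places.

Duration effect: -D_mod·Δy = -4.182 × (-0.0145) = +0.060639
Convexity effect: ½·C·(Δy)² = 0.5 × 31.98 × (-0.0145)² = +0.0033618975
ΔP/P ≈ +0.060639 + 0.0033618975 = +0.0640008975
ΔP ≈ 108.10 × (+0.0640008975) = +6.91849701975.

+R$6.918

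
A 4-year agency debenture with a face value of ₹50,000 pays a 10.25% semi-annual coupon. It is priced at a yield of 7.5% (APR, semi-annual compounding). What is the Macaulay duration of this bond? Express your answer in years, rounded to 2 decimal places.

Periodic yield y = 0.0375. Discount each cash flow and weight by its period:
  t   CF        PV=CF/(1+0.0375)^t    t·PV
  1     2,562.50     2,469.8795     2,469.8795
  2     2,562.50     2,380.6068     4,761.2135
  3     2,562.50     2,294.5607     6,883.6822
  4     2,562.50     2,211.6248     8,846.4992
  5     2,562.50     2,131.6866    10,658.4328
  6     2,562.50     2,054.6376    12,327.8259
  7     2,562.50     1,980.3736    13,862.6155
  8    52,562.50    39,153.5523   313,228.4180
  Σ                 54,676.9219   373,038.5667
Price P = Σ PV = 54,676.9219.
Macaulay duration = Σ(t·PV) / P = 373,038.5667 / 54,676.9219 = 6.82260 half-year periods.
In years: 6.82260 / 2 = 3.41130 years.

3.41 years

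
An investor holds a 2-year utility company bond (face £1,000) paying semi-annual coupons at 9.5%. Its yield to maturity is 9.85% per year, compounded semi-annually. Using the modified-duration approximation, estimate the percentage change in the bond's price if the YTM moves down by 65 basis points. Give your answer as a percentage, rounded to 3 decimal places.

+1.157%

Periodic yield y = 0.04925. Modified duration first:
  t   CF        PV=CF/(1+0.04925)^t    t·PV
  1        47.50        45.2704        45.2704
  2        47.50        43.1455        86.2910
  3        47.50        41.1203       123.3610
  4     1,047.50       864.2475     3,456.9899
  Σ                    993.7838     3,711.9124
P = 993.7838; D_Mac = 3.73513 half-year periods = 1.86757 yrs; D_mod = 1.86757/(1+0.04925) = 1.77991 yrs.
ΔP/P ≈ -D_mod · Δy = -1.77991 × (-0.0065) = +0.011569 = +1.1569%.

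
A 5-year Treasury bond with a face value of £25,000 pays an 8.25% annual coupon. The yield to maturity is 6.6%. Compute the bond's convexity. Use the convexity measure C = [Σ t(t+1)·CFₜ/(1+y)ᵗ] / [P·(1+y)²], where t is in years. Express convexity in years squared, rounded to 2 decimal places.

21.64

With y = 0.066:
  t   CF        PV=CF/(1+0.066)^t    t·PV        t(t+1)·PV
  1     2,062.50     1,934.8030     1,934.8030       3,869.6060
  2     2,062.50     1,815.0122     3,630.0244      10,890.0732
  3     2,062.50     1,702.6381     5,107.9143      20,431.6570
  4     2,062.50     1,597.2215     6,388.8859      31,944.4293
  5    27,062.50    19,659.9265    98,299.6326     589,797.7955
  Σ                 26,709.6013   115,361.2601     656,933.5610
P = 26,709.6013.
Convexity = Σ t(t+1)·PV / [P·(1+y)²] = 656,933.5610 / (26,709.6013 × 1.136356) = 21.64411.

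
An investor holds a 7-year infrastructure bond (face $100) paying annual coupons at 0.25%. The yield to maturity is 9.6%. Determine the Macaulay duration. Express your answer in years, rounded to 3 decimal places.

Periodic yield y = 0.096. Discount each cash flow and weight by its year:
  t   CF        PV=CF/(1+0.096)^t    t·PV
  1         0.25         0.2281         0.2281
  2         0.25         0.2081         0.4162
  3         0.25         0.1899         0.5697
  4         0.25         0.1733         0.6930
  5         0.25         0.1581         0.7904
  6         0.25         0.1442         0.8654
  7       100.25        52.7728       369.4099
  Σ                     53.8745       372.9728
Price P = Σ PV = 53.8745.
Macaulay duration = Σ(t·PV) / P = 372.9728 / 53.8745 = 6.92299 years.

6.923 years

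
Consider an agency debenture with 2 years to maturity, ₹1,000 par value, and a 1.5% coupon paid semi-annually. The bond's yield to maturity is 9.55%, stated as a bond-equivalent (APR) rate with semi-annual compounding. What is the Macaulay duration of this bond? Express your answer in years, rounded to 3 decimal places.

Periodic yield y = 0.04775. Discount each cash flow and weight by its period:
  t   CF        PV=CF/(1+0.04775)^t    t·PV
  1         7.50         7.1582         7.1582
  2         7.50         6.8320        13.6639
  3         7.50         6.5206        19.5618
  4     1,007.50       836.0156     3,344.0624
  Σ                    856.5264     3,384.4463
Price P = Σ PV = 856.5264.
Macaulay duration = Σ(t·PV) / P = 3,384.4463 / 856.5264 = 3.95136 half-year periods.
In years: 3.95136 / 2 = 1.97568 years.

1.976 years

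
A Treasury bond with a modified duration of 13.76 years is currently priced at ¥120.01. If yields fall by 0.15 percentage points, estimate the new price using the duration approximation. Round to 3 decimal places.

¥122.487

Duration approximation: ΔP/P ≈ -D_mod · Δy = -13.76 × (-0.0015) = +0.020640.
New price ≈ 120.01 × (1 + 0.020640) = 122.4870064.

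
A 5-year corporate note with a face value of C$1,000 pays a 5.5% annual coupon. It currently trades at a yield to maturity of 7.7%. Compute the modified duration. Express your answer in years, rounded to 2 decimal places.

Periodic yield y = 0.077. First find Macaulay duration:
  t   CF        PV=CF/(1+0.077)^t    t·PV
  1        55.00        51.0678        51.0678
  2        55.00        47.4167        94.8334
  3        55.00        44.0266       132.0799
  4        55.00        40.8790       163.5159
  5     1,055.00       728.0714     3,640.3568
  Σ                    911.4614     4,081.8537
P = 911.4614; Macaulay duration = 4,081.8537 / 911.4614 = 4.47836 years.
Modified duration = D_Mac / (1 + y) = 4.47836 / 1.077 = 4.15818 years.

4.16 years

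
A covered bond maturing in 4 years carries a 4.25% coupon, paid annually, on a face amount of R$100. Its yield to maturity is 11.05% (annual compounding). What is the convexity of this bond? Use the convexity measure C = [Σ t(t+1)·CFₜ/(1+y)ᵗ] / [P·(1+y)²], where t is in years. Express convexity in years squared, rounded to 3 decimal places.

With y = 0.1105:
  t   CF        PV=CF/(1+0.1105)^t    t·PV        t(t+1)·PV
  1         4.25         3.8271         3.8271           7.6542
  2         4.25         3.4463         6.8926          20.6777
  3         4.25         3.1034         9.3101          37.2404
  4       104.25        68.5491       274.1964       1,370.9822
  Σ                     78.9259       294.2262       1,436.5545
P = 78.9259.
Convexity = Σ t(t+1)·PV / [P·(1+y)²] = 1,436.5545 / (78.9259 × 1.233210) = 14.75929.

14.759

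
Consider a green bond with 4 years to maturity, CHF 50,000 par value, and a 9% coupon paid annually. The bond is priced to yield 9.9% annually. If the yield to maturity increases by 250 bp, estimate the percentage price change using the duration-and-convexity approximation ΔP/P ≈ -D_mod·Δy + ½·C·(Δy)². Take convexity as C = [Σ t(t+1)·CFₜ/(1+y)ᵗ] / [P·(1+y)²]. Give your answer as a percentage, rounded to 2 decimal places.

-7.58%

With y = 0.099:
  t   CF        PV=CF/(1+0.099)^t    t·PV        t(t+1)·PV
  1     4,500.00     4,094.6315     4,094.6315       8,189.2630
  2     4,500.00     3,725.7793     7,451.5587      22,354.6760
  3     4,500.00     3,390.1541    10,170.4622      40,681.8489
  4    54,500.00    37,359.9024   149,439.6095     747,198.0473
  Σ                 48,570.4673   171,156.2618     818,423.8351
P = 48,570.4673; D_Mac = 3.52388 yrs; D_mod = 3.20644 yrs; C = 13.95117.
Duration effect: -3.20644 × (+0.025) = -0.080161
Convexity effect: 0.5 × 13.95117 × (0.025)² = +0.0043597
ΔP/P ≈ -0.080161 + 0.0043597 = -0.075801 = -7.5801%.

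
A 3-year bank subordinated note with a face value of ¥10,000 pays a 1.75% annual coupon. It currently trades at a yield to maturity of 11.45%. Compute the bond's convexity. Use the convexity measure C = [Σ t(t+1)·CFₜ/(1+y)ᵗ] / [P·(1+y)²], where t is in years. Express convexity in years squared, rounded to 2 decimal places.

9.41

With y = 0.1145:
  t   CF        PV=CF/(1+0.1145)^t    t·PV        t(t+1)·PV
  1       175.00       157.0211       157.0211         314.0422
  2       175.00       140.8893       281.7785         845.3356
  3    10,175.00     7,350.1161    22,050.3483      88,201.3933
  Σ                  7,648.0265    22,489.1479      89,360.7710
P = 7,648.0265.
Convexity = Σ t(t+1)·PV / [P·(1+y)²] = 89,360.7710 / (7,648.0265 × 1.242110) = 9.40670.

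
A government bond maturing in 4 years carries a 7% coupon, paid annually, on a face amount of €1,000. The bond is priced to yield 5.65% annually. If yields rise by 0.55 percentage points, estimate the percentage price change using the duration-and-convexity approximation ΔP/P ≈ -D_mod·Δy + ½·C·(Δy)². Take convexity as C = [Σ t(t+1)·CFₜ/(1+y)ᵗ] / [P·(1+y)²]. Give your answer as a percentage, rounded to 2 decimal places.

With y = 0.0565:
  t   CF        PV=CF/(1+0.0565)^t    t·PV        t(t+1)·PV
  1        70.00        66.2565        66.2565         132.5130
  2        70.00        62.7132       125.4264         376.2793
  3        70.00        59.3594       178.0782         712.3129
  4     1,070.00       858.8272     3,435.3087      17,176.5433
  Σ                  1,047.1563     3,805.0698      18,397.6484
P = 1,047.1563; D_Mac = 3.63372 yrs; D_mod = 3.43939 yrs; C = 15.74026.
Duration effect: -3.43939 × (+0.0055) = -0.018917
Convexity effect: 0.5 × 15.74026 × (0.0055)² = +0.0002381
ΔP/P ≈ -0.018917 + 0.0002381 = -0.018679 = -1.8679%.

-1.87%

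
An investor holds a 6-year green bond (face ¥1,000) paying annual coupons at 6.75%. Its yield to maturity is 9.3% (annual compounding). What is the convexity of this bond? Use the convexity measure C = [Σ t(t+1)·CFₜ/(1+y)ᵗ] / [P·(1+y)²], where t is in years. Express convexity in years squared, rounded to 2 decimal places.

27.97

With y = 0.093:
  t   CF        PV=CF/(1+0.093)^t    t·PV        t(t+1)·PV
  1        67.50        61.7566        61.7566         123.5133
  2        67.50        56.5020       113.0039         339.0117
  3        67.50        51.6944       155.0831         620.3325
  4        67.50        47.2959       189.1834         945.9172
  5        67.50        43.2716       216.3580       1,298.1480
  6     1,067.50       626.1046     3,756.6278      26,296.3943
  Σ                    886.6250     4,492.0129      29,623.3170
P = 886.6250.
Convexity = Σ t(t+1)·PV / [P·(1+y)²] = 29,623.3170 / (886.6250 × 1.194649) = 27.96748.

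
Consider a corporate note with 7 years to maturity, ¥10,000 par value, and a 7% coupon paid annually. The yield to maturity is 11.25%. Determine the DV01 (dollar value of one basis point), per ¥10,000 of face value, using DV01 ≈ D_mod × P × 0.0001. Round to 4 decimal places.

¥4.0355

Periodic yield y = 0.1125.
  t   CF        PV=CF/(1+0.1125)^t    t·PV
  1       700.00       629.2135       629.2135
  2       700.00       565.5852     1,131.1703
  3       700.00       508.3911     1,525.1734
  4       700.00       456.9808     1,827.9232
  5       700.00       410.7693     2,053.8463
  6       700.00       369.2308     2,215.3848
  7    10,700.00     5,073.2193    35,512.5354
  Σ                  8,013.3900    44,895.2470
P = 8,013.3900; D_Mac = 5.60253 yrs; D_mod = 5.03598 yrs.
DV01 ≈ 5.03598 × 8,013.3900 × 0.0001 = 4.035528.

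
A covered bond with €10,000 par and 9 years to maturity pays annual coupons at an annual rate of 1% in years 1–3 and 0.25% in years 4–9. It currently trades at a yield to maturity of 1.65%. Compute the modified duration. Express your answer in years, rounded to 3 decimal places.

Periodic yield y = 0.0165. First find Macaulay duration:
  t   CF        PV=CF/(1+0.0165)^t    t·PV
  1       100.00        98.3768        98.3768
  2       100.00        96.7799       193.5598
  3       100.00        95.2090       285.6269
  4        25.00        23.4159        93.6635
  5        25.00        23.0358       115.1789
  6        25.00        22.6619       135.9712
  7        25.00        22.2940       156.0581
  8        25.00        21.9321       175.4571
  9    10,025.00     8,652.0284    77,868.2553
  Σ                  9,055.7337    79,122.1477
P = 9,055.7337; Macaulay duration = 79,122.1477 / 9,055.7337 = 8.73724 years.
Modified duration = D_Mac / (1 + y) = 8.73724 / 1.0165 = 8.59542 years.

8.595 years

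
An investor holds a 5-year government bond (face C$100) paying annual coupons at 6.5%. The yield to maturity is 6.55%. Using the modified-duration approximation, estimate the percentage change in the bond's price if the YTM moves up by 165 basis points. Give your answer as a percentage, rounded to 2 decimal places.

Periodic yield y = 0.0655. Modified duration first:
  t   CF        PV=CF/(1+0.0655)^t    t·PV
  1         6.50         6.1004         6.1004
  2         6.50         5.7254        11.4508
  3         6.50         5.3734        16.1203
  4         6.50         5.0431        20.1725
  5       106.50        77.5501       387.7505
  Σ                     99.7925       441.5945
P = 99.7925; D_Mac = 4.42513 yrs; D_mod = 4.42513/(1+0.0655) = 4.15310 yrs.
ΔP/P ≈ -D_mod · Δy = -4.15310 × (+0.0165) = -0.068526 = -6.8526%.

-6.85%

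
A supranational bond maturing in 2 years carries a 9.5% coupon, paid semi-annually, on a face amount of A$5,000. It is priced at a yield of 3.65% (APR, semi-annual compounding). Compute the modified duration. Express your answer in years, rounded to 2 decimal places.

1.84 years

Periodic yield y = 0.01825. First find Macaulay duration:
  t   CF        PV=CF/(1+0.01825)^t    t·PV
  1       237.50       233.2433       233.2433
  2       237.50       229.0629       458.1258
  3       237.50       224.9574       674.8723
  4     5,237.50     4,871.9897    19,487.9588
  Σ                  5,559.2534    20,854.2002
P = 5,559.2534; Macaulay duration = 20,854.2002 / 5,559.2534 = 3.75126 half-year periods = 1.87563 years.
Modified duration = D_Mac / (1 + y) = 1.87563 / 1.01825 = 1.84201 years.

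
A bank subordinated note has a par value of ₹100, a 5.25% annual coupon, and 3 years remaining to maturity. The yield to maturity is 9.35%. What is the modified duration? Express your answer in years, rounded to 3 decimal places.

Periodic yield y = 0.0935. First find Macaulay duration:
  t   CF        PV=CF/(1+0.0935)^t    t·PV
  1         5.25         4.8011         4.8011
  2         5.25         4.3906         8.7812
  3       105.25        80.4944       241.4832
  Σ                     89.6861       255.0655
P = 89.6861; Macaulay duration = 255.0655 / 89.6861 = 2.84398 years.
Modified duration = D_Mac / (1 + y) = 2.84398 / 1.0935 = 2.60081 years.

2.601 years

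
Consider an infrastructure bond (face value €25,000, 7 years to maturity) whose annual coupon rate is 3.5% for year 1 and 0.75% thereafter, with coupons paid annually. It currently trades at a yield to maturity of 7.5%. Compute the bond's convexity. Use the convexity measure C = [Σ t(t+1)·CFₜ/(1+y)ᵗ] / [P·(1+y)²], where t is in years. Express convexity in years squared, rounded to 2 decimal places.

44.89

With y = 0.075:
  t   CF        PV=CF/(1+0.075)^t    t·PV        t(t+1)·PV
  1       875.00       813.9535       813.9535       1,627.9070
  2       187.50       162.2499       324.4997         973.4992
  3       187.50       150.9301       452.7903       1,811.1613
  4       187.50       140.4001       561.6004       2,808.0020
  5       187.50       130.6047       653.0237       3,918.1423
  6       187.50       121.4928       728.9567       5,102.6970
  7    25,187.50    15,181.8891   106,273.2235     850,185.7877
  Σ                 16,701.5202   109,808.0478     866,427.1964
P = 16,701.5202.
Convexity = Σ t(t+1)·PV / [P·(1+y)²] = 866,427.1964 / (16,701.5202 × 1.155625) = 44.89099.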